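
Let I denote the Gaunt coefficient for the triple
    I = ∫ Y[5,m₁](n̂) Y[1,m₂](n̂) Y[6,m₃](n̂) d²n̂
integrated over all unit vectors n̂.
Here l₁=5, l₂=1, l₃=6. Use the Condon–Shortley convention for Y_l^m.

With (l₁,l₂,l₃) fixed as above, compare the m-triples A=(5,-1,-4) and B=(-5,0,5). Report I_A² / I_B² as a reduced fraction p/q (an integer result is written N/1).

1/11

Same 5,1,6: normalisation and zero-m 3j drop out of the ratio.
A: Δ: 0! 10! 2! / 13! → 1/858; sum: t=0:+1/7257600 = 1/7257600; 3j²(5 1 6; 5 -1 -4) = Δ·Π!·Σ² = 1/858  (sign +1)
B: Δ: 0! 10! 2! / 13! → 1/858; sum: t=0:+1/3628800 = 1/3628800; 3j²(5 1 6; -5 0 5) = Δ·Π!·Σ² = 1/78  (sign -1)
I_A²/I_B² = (1/858)/(1/78) = 1/11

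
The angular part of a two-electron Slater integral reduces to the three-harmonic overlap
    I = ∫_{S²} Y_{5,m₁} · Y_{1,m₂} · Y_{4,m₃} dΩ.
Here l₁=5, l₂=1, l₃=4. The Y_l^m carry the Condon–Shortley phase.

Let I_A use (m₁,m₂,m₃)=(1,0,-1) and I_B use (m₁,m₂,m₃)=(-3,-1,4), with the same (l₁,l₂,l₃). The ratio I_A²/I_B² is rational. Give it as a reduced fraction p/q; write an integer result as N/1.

24/1

Shared (l₁,l₂,l₃)=(5,1,4): N and (l;000)² cancel in I_A²/I_B².
A: Δ = 2!·8!·0!/11! = 1/495; Racah Σ t=1..1: t=1:−1/720 = -1/720; ⇒ 3j(5 1 4; 1 0 -1)² = 8/165, sgn +1
B: Δ = 2!·8!·0!/11! = 1/495; Racah Σ t=0..0: t=0:+1/80640 = 1/80640; ⇒ 3j(5 1 4; -3 -1 4)² = 1/495, sgn +1
I_A²/I_B² = (8/165)/(1/495) = 24/1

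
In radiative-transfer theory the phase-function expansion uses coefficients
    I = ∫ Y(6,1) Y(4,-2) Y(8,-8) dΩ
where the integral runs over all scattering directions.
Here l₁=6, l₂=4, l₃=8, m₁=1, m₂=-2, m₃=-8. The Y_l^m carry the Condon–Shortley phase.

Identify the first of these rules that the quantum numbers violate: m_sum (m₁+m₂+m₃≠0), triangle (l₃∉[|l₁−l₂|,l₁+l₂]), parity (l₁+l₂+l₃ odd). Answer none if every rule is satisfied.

azimuthal sum: 1 − 2 − 8 = -9  ✗
2 ≤ 8 ≤ 10 (triangle on l)
L = 6 + 4 + 8 = 18 (even)

m_sum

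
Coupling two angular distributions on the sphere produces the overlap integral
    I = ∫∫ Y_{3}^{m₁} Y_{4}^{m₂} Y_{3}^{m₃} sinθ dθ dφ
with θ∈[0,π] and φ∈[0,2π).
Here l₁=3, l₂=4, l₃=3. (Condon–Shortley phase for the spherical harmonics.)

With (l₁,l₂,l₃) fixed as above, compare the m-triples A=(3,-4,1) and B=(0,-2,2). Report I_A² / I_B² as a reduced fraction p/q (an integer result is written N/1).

14/1

l's match ⇒ only the (l;m) 3-j factors differ between A and B.
A: triangle coeff Δ(3,4,3) = 1/34650; Σ_t [0,0]: t=0:+1/1152 = 1/1152; (3j)²=1/33 [(3 4 3; 3 -4 1)], sign=+1
B: triangle coeff Δ(3,4,3) = 1/34650; Σ_t [1,2]: t=1:−1/72 t=2:+1/96 = -1/288; (3j)²=1/462 [(3 4 3; 0 -2 2)], sign=+1
I_A²/I_B² = (1/33)/(1/462) = 14/1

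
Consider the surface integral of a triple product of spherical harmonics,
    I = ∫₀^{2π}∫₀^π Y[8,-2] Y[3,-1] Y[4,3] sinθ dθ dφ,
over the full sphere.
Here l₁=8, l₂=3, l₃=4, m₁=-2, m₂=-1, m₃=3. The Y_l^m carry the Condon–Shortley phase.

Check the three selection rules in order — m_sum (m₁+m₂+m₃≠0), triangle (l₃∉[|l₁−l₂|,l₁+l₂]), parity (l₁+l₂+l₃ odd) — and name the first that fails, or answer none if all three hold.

m₁+m₂+m₃ = -2 − 1 + 3 = 0  ✓
triangle: |8−3|=5 ≤ l₃=4 ≤ 8+3=11  ✗
parity: l₁+l₂+l₃ = 15 is odd

triangle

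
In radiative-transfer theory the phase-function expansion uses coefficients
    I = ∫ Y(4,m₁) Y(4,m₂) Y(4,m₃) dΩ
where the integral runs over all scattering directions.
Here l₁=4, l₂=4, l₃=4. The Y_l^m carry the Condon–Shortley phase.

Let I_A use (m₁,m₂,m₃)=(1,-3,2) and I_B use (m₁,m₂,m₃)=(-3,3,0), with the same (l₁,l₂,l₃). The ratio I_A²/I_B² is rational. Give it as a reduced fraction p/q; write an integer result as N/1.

10/63

Shared (l₁,l₂,l₃)=(4,4,4): N and (l;000)² cancel in I_A²/I_B².
A: Δ = 4!·4!·4!/13! = 1/450450; Racah Σ t=0..1: t=0:+1/864 t=1:−1/576 = -1/1728; ⇒ 3j(4 4 4; 1 -3 2)² = 5/1287, sgn -1
B: Δ = 4!·4!·4!/13! = 1/450450; Racah Σ t=3..4: t=3:−1/3456 t=4:+1/864 = 1/1152; ⇒ 3j(4 4 4; -3 3 0)² = 7/286, sgn +1
I_A²/I_B² = (5/1287)/(7/286) = 10/63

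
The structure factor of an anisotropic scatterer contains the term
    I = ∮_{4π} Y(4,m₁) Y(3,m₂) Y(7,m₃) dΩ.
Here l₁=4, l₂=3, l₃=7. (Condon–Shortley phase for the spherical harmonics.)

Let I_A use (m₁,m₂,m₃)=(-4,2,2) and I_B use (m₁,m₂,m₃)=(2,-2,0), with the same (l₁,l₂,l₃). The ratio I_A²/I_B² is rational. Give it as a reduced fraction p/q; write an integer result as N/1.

3/49

l's match ⇒ only the (l;m) 3-j factors differ between A and B.
A: triangle coeff Δ(4,3,7) = 1/45045; Σ_t [0,0]: t=0:+1/4838400 = 1/4838400; (3j)²=1/5005 [(4 3 7; -4 2 2)], sign=-1
B: triangle coeff Δ(4,3,7) = 1/45045; Σ_t [0,0]: t=0:+1/172800 = 1/172800; (3j)²=7/2145 [(4 3 7; 2 -2 0)], sign=-1
I_A²/I_B² = (1/5005)/(7/2145) = 3/49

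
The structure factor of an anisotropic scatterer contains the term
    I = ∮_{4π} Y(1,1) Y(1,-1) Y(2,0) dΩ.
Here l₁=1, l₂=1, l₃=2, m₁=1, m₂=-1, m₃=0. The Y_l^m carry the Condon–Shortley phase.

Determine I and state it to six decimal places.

0.126157

Rules hold: Σm=0, L=4 even, 0≤2≤2.
N = 3·3·5 = 45
Δ = 0!·2!·2!/5! = 1/30
Racah Σ t=0..0: t=0:+1/1 = 1/1
⇒ 3j(1 1 2; 0 0 0)² = 2/15, sgn +1
Racah Σ t=0..0: t=0:+1/4 = 1/4
⇒ 3j(1 1 2; 1 -1 0)² = 1/30, sgn +1
4πI² = N·(3j₀)²·(3jₘ)² = 1/5
I = +1·√(0.2/4π) = 0.12615663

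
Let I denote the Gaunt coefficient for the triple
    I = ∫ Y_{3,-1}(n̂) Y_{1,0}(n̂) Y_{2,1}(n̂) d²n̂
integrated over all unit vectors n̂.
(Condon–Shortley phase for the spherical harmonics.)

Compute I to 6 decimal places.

-0.233597

Rules hold: Σm=0, L=6 even, 2≤2≤4.
N = 7·3·5 = 105
Δ = 2!·4!·0!/7! = 1/105
Racah Σ t=1..1: t=1:−1/4 = -1/4
⇒ 3j(3 1 2; 0 0 0)² = 3/35, sgn -1
Racah Σ t=1..1: t=1:−1/6 = -1/6
⇒ 3j(3 1 2; -1 0 1)² = 8/105, sgn +1
4πI² = N·(3j₀)²·(3jₘ)² = 24/35
I = -1·√(0.685714/4π) = -0.23359668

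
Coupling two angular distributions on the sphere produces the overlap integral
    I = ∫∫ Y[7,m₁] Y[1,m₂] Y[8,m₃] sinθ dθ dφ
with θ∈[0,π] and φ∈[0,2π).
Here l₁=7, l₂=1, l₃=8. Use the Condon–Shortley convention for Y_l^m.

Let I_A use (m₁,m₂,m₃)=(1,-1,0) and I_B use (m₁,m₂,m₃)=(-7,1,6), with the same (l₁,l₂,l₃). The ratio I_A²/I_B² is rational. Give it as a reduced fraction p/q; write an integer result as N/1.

Shared (l₁,l₂,l₃)=(7,1,8): N and (l;000)² cancel in I_A²/I_B².
A: Δ = 0!·14!·2!/17! = 1/2040; Racah Σ t=0..0: t=0:+1/58060800 = 1/58060800; ⇒ 3j(7 1 8; 1 -1 0)² = 7/510, sgn +1
B: Δ = 0!·14!·2!/17! = 1/2040; Racah Σ t=0..0: t=0:+1/174356582400 = 1/174356582400; ⇒ 3j(7 1 8; -7 1 6)² = 1/2040, sgn +1
I_A²/I_B² = (7/510)/(1/2040) = 28/1

28/1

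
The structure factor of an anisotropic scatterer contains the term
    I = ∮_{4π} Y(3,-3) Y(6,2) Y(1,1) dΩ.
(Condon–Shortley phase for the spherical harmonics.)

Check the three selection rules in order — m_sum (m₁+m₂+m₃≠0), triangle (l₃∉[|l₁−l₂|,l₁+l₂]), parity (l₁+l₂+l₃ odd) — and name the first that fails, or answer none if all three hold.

triangle

m₁+m₂+m₃ = -3 + 2 + 1 = 0  ✓
triangle: |3−6|=3 ≤ l₃=1 ≤ 3+6=9  ✗
parity: l₁+l₂+l₃ = 10 is even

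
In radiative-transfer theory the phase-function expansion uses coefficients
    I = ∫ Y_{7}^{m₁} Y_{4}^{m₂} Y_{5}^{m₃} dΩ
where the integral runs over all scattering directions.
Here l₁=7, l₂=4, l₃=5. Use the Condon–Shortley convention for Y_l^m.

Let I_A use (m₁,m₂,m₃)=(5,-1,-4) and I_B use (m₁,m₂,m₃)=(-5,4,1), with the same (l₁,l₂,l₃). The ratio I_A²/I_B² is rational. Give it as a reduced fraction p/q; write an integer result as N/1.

243/1568

l's match ⇒ only the (l;m) 3-j factors differ between A and B.
A: triangle coeff Δ(7,4,5) = 1/6126120; Σ_t [1,2]: t=1:−1/1209600 t=2:+1/1935360 = -1/3225600; (3j)²=243/61880 [(7 4 5; 5 -1 -4)], sign=+1
B: triangle coeff Δ(7,4,5) = 1/6126120; Σ_t [6,6]: t=6:+1/2073600 = 1/2073600; (3j)²=28/1105 [(7 4 5; -5 4 1)], sign=+1
I_A²/I_B² = (243/61880)/(28/1105) = 243/1568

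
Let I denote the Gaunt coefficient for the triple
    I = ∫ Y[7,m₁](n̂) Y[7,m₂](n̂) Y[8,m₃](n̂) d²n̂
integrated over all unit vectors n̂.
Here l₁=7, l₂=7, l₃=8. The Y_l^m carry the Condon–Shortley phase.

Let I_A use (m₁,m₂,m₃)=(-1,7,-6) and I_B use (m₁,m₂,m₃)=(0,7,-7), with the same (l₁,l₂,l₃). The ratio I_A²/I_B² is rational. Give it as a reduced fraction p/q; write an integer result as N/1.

28/15

l's match ⇒ only the (l;m) 3-j factors differ between A and B.
A: triangle coeff Δ(7,7,8) = 1/22086194130; Σ_t [6,6]: t=6:+1/41803776000 = 1/41803776000; (3j)²=1274/111435 [(7 7 8; -1 7 -6)], sign=+1
B: triangle coeff Δ(7,7,8) = 1/22086194130; Σ_t [6,6]: t=6:+1/146313216000 = 1/146313216000; (3j)²=91/14858 [(7 7 8; 0 7 -7)], sign=-1
I_A²/I_B² = (1274/111435)/(91/14858) = 28/15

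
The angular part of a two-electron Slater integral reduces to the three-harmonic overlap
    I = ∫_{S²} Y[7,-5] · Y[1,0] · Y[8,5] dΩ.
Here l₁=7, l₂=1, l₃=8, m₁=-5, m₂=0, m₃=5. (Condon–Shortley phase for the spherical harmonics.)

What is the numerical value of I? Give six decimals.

-0.191081

Checks pass: Σm=0; 16 even; l₃=8∈[6,8].
(2·7+1)(2·1+1)(2·8+1) = 765
Δ: 0! 14! 2! / 17! → 1/2040
sum: t=0:+1/25401600 = 1/25401600
3j²(7 1 8; 0 0 0) = Δ·Π!·Σ² = 8/255  (sign +1)
sum: t=0:+1/958003200 = 1/958003200
3j²(7 1 8; -5 0 5) = Δ·Π!·Σ² = 13/680  (sign -1)
combine: 4πI² = 765·8/255·13/680 = 39/85
take √, sign -1: I = -0.19108118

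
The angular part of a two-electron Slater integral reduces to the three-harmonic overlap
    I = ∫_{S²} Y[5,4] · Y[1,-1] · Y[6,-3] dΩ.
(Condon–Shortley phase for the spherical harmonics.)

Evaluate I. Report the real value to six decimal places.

-0.070770

m-sum 0 ✓  L=12 even ✓  4≤6≤6 ✓
Π(2lᵢ+1) = 11×3×13 = 429
triangle coeff Δ(5,1,6) = 1/858
Σ_t [0,0]: t=0:+1/14400 = 1/14400
(3j)²=6/143 [(5 1 6; 0 0 0)], sign=+1
Σ_t [0,0]: t=0:+1/725760 = 1/725760
(3j)²=1/286 [(5 1 6; 4 -1 -3)], sign=-1
⇒ 4πI² = 9/143
I = (-1)√(9/143/(4π)) = -0.07076985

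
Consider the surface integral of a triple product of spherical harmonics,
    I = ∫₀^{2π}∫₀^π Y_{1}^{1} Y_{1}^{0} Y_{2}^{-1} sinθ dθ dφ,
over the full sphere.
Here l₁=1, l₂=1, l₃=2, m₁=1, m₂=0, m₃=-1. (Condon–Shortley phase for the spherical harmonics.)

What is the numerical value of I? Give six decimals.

Checks pass: Σm=0; 4 even; l₃=2∈[0,2].
(2·1+1)(2·1+1)(2·2+1) = 45
Δ: 0! 2! 2! / 5! → 1/30
sum: t=0:+1/1 = 1/1
3j²(1 1 2; 0 0 0) = Δ·Π!·Σ² = 2/15  (sign +1)
sum: t=0:+1/2 = 1/2
3j²(1 1 2; 1 0 -1) = Δ·Π!·Σ² = 1/10  (sign -1)
combine: 4πI² = 45·2/15·1/10 = 3/5
take √, sign -1: I = -0.21850969

-0.218510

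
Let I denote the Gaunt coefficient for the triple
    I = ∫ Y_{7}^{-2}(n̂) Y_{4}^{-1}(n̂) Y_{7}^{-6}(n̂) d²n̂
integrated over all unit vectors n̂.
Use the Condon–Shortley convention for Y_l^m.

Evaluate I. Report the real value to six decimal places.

m-sum = -2 − 1 − 6 = -9 ≠ 0 ⇒ I = 0

0.000000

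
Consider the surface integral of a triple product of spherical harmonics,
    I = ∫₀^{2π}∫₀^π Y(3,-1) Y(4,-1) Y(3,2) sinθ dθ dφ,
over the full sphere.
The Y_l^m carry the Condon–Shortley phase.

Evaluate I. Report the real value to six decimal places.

0.145070

Checks pass: Σm=0; 10 even; l₃=3∈[1,7].
(2·3+1)(2·4+1)(2·3+1) = 441
Δ: 4! 2! 4! / 11! → 1/34650
sum: t=1:−1/72 t=2:+1/16 t=3:−1/72 = 5/144
3j²(3 4 3; 0 0 0) = Δ·Π!·Σ² = 2/77  (sign -1)
sum: t=2:+1/48 t=3:−1/144 = 1/72
3j²(3 4 3; -1 -1 2) = Δ·Π!·Σ² = 16/693  (sign -1)
combine: 4πI² = 441·2/77·16/693 = 32/121
take √, sign +1: I = 0.14506992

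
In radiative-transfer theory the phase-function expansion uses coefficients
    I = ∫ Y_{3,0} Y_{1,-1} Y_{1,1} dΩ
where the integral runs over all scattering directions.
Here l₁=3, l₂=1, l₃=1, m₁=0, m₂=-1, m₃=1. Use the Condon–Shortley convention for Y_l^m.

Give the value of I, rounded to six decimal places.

l₃=1 ∉ [2,4] — triangle fails ⇒ I = 0

0.000000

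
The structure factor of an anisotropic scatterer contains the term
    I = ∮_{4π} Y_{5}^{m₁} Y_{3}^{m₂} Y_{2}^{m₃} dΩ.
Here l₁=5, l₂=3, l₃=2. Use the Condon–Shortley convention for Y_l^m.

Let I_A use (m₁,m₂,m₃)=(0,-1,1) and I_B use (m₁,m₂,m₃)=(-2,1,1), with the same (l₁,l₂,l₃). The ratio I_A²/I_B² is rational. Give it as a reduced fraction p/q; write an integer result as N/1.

10/21

Shared (l₁,l₂,l₃)=(5,3,2): N and (l;000)² cancel in I_A²/I_B².
A: Δ = 6!·4!·0!/11! = 1/2310; Racah Σ t=2..2: t=2:+1/288 = 1/288; ⇒ 3j(5 3 2; 0 -1 1)² = 5/231, sgn -1
B: Δ = 6!·4!·0!/11! = 1/2310; Racah Σ t=4..4: t=4:+1/288 = 1/288; ⇒ 3j(5 3 2; -2 1 1)² = 1/22, sgn -1
I_A²/I_B² = (5/231)/(1/22) = 10/21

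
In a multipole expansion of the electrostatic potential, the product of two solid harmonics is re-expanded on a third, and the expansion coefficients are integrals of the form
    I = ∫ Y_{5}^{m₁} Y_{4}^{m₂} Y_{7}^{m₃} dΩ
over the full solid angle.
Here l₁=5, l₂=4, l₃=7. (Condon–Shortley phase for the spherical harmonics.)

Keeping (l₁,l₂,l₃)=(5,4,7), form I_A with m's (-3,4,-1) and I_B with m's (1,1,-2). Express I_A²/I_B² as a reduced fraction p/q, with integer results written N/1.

1568/5625

Shared (l₁,l₂,l₃)=(5,4,7): N and (l;000)² cancel in I_A²/I_B².
A: Δ = 2!·8!·6!/17! = 1/6126120; Racah Σ t=2..2: t=2:+1/2073600 = 1/2073600; ⇒ 3j(5 4 7; -3 4 -1)² = 392/109395, sgn +1
B: Δ = 2!·8!·6!/17! = 1/6126120; Racah Σ t=0..2: t=0:+1/138240 t=1:−1/34560 t=2:+1/103680 = -1/82944; ⇒ 3j(5 4 7; 1 1 -2)² = 125/9724, sgn +1
I_A²/I_B² = (392/109395)/(125/9724) = 1568/5625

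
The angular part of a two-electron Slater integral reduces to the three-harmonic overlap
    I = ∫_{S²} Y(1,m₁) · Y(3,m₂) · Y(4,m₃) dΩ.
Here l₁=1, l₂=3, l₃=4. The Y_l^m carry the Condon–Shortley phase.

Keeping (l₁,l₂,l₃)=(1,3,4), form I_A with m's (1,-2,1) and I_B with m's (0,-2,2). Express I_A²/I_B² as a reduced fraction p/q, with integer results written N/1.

1/4

Shared (l₁,l₂,l₃)=(1,3,4): N and (l;000)² cancel in I_A²/I_B².
A: Δ = 0!·2!·6!/9! = 1/252; Racah Σ t=0..0: t=0:+1/240 = 1/240; ⇒ 3j(1 3 4; 1 -2 1)² = 1/84, sgn -1
B: Δ = 0!·2!·6!/9! = 1/252; Racah Σ t=0..0: t=0:+1/120 = 1/120; ⇒ 3j(1 3 4; 0 -2 2)² = 1/21, sgn +1
I_A²/I_B² = (1/84)/(1/21) = 1/4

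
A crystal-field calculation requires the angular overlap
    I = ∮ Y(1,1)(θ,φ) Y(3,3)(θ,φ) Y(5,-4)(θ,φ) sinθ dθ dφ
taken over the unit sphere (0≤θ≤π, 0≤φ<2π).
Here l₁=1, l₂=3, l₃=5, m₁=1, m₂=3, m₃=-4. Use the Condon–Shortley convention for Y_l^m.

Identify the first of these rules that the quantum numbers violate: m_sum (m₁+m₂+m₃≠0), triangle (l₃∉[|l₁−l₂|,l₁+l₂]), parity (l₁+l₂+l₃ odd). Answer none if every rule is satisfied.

azimuthal sum: 1 + 3 − 4 = 0  ✓
2 ≤ 5 ≤ 4 (triangle on l)  ✗
L = 1 + 3 + 5 = 9 (odd)

triangle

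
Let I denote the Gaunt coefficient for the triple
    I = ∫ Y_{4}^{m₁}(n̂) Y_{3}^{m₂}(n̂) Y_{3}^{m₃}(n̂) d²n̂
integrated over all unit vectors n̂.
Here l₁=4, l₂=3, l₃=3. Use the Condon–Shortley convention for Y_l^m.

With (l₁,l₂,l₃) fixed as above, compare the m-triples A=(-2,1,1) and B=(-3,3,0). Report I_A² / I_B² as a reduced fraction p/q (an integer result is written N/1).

Shared (l₁,l₂,l₃)=(4,3,3): N and (l;000)² cancel in I_A²/I_B².
A: Δ = 4!·4!·2!/11! = 1/34650; Racah Σ t=2..4: t=2:+1/192 t=3:−1/36 t=4:+1/192 = -5/288; ⇒ 3j(4 3 3; -2 1 1)² = 20/693, sgn -1
B: Δ = 4!·4!·2!/11! = 1/34650; Racah Σ t=4..4: t=4:+1/288 = 1/288; ⇒ 3j(4 3 3; -3 3 0)² = 1/22, sgn -1
I_A²/I_B² = (20/693)/(1/22) = 40/63

40/63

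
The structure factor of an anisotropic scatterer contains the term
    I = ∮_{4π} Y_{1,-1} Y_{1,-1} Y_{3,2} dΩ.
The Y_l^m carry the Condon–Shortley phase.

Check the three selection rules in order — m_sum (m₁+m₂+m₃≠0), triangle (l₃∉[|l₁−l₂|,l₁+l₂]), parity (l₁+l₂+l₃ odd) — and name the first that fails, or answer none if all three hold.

azimuthal sum: -1 − 1 + 2 = 0  ✓
0 ≤ 3 ≤ 2 (triangle on l)  ✗
L = 1 + 1 + 3 = 5 (odd)

triangle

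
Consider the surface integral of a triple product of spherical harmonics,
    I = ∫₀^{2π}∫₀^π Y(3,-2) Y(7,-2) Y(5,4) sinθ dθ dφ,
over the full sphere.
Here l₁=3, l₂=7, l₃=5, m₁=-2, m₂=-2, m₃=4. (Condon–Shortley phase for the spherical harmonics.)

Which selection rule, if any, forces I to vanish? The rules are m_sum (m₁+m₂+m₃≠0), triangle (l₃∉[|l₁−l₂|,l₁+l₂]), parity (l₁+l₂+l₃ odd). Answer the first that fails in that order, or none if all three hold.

parity

Σmᵢ = 0  ✓
l₃∈[|l₁−l₂|,l₁+l₂]=[4,10], have l₃=5  ✓
Σlᵢ = 15 ⇒ odd  ✗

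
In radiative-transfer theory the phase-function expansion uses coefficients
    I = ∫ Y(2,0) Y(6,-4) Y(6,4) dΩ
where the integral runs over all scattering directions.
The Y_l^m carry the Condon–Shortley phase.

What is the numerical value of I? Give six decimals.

-0.022938

Rules hold: Σm=0, L=14 even, 4≤6≤8.
N = 5·13·13 = 845
Δ = 2!·2!·10!/15! = 1/90090
Racah Σ t=0..2: t=0:+1/69120 t=1:−1/14400 t=2:+1/69120 = -7/172800
⇒ 3j(2 6 6; 0 0 0)² = 14/715, sgn -1
Racah Σ t=0..2: t=0:+1/322560 t=1:−1/362880 t=2:+1/14515200 = 1/2419200
⇒ 3j(2 6 6; 0 -4 4)² = 2/5005, sgn +1
4πI² = N·(3j₀)²·(3jₘ)² = 4/605
I = -1·√(0.00661157/4π) = -0.02293757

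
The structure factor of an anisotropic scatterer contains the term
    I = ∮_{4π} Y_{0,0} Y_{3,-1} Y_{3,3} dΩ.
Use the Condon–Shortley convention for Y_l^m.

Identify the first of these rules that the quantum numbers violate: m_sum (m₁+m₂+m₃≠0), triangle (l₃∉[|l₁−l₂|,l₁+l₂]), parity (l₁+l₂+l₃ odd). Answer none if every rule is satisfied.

m₁+m₂+m₃ = 0 − 1 + 3 = 2  ✗
triangle: |0−3|=3 ≤ l₃=3 ≤ 0+3=3
parity: l₁+l₂+l₃ = 6 is even

m_sum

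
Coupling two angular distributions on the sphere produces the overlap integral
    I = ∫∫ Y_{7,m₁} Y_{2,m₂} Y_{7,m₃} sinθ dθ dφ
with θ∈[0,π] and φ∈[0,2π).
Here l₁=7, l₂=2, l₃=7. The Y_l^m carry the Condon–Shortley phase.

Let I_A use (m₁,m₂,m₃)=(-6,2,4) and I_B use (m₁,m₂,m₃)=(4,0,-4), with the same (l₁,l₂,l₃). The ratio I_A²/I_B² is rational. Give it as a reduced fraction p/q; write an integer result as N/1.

Shared (l₁,l₂,l₃)=(7,2,7): N and (l;000)² cancel in I_A²/I_B².
A: Δ = 2!·12!·2!/17! = 1/185640; Racah Σ t=2..2: t=2:+1/159667200 = 1/159667200; ⇒ 3j(7 2 7; -6 2 4)² = 9/1190, sgn -1
B: Δ = 2!·12!·2!/17! = 1/185640; Racah Σ t=0..2: t=0:+1/8709120 t=1:−1/7257600 t=2:+1/159667200 = -1/59875200; ⇒ 3j(7 2 7; 4 0 -4)² = 8/23205, sgn +1
I_A²/I_B² = (9/1190)/(8/23205) = 351/16

351/16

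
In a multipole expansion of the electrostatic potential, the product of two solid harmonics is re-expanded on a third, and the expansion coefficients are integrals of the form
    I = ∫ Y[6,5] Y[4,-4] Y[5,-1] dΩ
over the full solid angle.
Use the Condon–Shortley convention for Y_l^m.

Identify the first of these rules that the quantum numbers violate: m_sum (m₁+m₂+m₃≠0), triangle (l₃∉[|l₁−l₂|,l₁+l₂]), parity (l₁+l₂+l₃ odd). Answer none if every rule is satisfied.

m₁+m₂+m₃ = 5 − 4 − 1 = 0  ✓
triangle: |6−4|=2 ≤ l₃=5 ≤ 6+4=10  ✓
parity: l₁+l₂+l₃ = 15 is odd  ✗

parity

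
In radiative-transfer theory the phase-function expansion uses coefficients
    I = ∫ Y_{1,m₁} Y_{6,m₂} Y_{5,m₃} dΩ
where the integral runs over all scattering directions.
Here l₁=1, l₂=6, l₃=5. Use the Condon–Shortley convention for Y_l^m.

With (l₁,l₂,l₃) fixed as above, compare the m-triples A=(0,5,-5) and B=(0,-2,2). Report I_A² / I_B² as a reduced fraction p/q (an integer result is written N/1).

Same 1,6,5: normalisation and zero-m 3j drop out of the ratio.
A: Δ: 2! 0! 10! / 13! → 1/858; sum: t=1:−1/3628800 = -1/3628800; 3j²(1 6 5; 0 5 -5) = Δ·Π!·Σ² = 1/78  (sign -1)
B: Δ: 2! 0! 10! / 13! → 1/858; sum: t=1:−1/30240 = -1/30240; 3j²(1 6 5; 0 -2 2) = Δ·Π!·Σ² = 16/429  (sign +1)
I_A²/I_B² = (1/78)/(16/429) = 11/32

11/32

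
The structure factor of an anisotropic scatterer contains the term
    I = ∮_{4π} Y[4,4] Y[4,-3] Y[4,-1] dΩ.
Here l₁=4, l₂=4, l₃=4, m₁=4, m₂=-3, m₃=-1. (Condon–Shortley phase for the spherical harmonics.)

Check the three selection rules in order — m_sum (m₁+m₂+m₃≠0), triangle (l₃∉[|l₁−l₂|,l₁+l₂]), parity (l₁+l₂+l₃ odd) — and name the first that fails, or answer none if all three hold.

Σmᵢ = 0  ✓
l₃∈[|l₁−l₂|,l₁+l₂]=[0,8], have l₃=4  ✓
Σlᵢ = 12 ⇒ even  ✓

none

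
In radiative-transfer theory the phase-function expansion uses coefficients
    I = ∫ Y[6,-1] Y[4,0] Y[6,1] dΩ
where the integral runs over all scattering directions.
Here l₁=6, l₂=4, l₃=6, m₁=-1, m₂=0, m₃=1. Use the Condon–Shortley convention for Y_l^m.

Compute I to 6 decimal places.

m-sum 0 ✓  L=16 even ✓  2≤6≤10 ✓
Π(2lᵢ+1) = 13×9×13 = 1521
triangle coeff Δ(6,4,6) = 1/15315300
Σ_t [0,4]: t=0:+1/829440 t=1:−1/25920 t=2:+1/9216 t=3:−1/25920 t=4:+1/829440 = 7/207360
(3j)²=28/2431 [(6 4 6; 0 0 0)], sign=+1
Σ_t [0,4]: t=0:+1/2903040 t=1:−1/51840 t=2:+1/11520 t=3:−1/20736 t=4:+1/414720 = 1/45360
(3j)²=1024/153153 [(6 4 6; -1 0 1)], sign=-1
⇒ 4πI² = 4096/34969
I = (-1)√(4096/34969/(4π)) = -0.09654581

-0.096546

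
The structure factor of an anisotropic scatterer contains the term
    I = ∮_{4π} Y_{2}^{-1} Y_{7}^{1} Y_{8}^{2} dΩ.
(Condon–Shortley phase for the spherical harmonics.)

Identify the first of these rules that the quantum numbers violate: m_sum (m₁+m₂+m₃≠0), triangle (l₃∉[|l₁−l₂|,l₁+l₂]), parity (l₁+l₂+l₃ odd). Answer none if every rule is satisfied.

m₁+m₂+m₃ = -1 + 1 + 2 = 2  ✗
triangle: |2−7|=5 ≤ l₃=8 ≤ 2+7=9
parity: l₁+l₂+l₃ = 17 is odd

m_sum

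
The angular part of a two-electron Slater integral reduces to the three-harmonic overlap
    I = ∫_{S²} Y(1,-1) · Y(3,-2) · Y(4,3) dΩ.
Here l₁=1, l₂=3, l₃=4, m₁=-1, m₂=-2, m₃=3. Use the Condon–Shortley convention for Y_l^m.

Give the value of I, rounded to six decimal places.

-0.282095

m-sum 0 ✓  L=8 even ✓  2≤4≤4 ✓
Π(2lᵢ+1) = 3×7×9 = 189
triangle coeff Δ(1,3,4) = 1/252
Σ_t [0,0]: t=0:+1/36 = 1/36
(3j)²=4/63 [(1 3 4; 0 0 0)], sign=+1
Σ_t [0,0]: t=0:+1/240 = 1/240
(3j)²=1/12 [(1 3 4; -1 -2 3)], sign=-1
⇒ 4πI² = 1/1
I = (-1)√(1/1/(4π)) = -0.28209479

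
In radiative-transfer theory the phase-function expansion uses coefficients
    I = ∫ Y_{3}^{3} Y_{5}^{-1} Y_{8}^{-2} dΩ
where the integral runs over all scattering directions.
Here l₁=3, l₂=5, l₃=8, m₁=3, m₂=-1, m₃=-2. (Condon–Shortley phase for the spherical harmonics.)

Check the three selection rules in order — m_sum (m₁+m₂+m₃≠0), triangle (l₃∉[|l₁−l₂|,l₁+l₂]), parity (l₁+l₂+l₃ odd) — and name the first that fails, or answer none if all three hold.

azimuthal sum: 3 − 1 − 2 = 0  ✓
2 ≤ 8 ≤ 8 (triangle on l)  ✓
L = 3 + 5 + 8 = 16 (even)  ✓

none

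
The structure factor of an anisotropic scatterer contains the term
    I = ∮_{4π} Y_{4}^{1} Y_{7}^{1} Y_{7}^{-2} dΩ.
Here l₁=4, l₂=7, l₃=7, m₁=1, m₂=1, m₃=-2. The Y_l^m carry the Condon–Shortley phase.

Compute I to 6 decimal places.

Rules hold: Σm=0, L=18 even, 3≤7≤11.
N = 9·15·15 = 2025
Δ = 4!·4!·10!/19! = 1/58198140
Racah Σ t=0..4: t=0:+1/17418240 t=1:−1/622080 t=2:+1/230400 t=3:−1/622080 t=4:+1/17418240 = 1/806400
⇒ 3j(4 7 7; 0 0 0)² = 2268/230945, sgn -1
Racah Σ t=0..3: t=0:+1/11612160 t=1:−1/725760 t=2:+1/414720 t=3:−1/2073600 = 37/58060800
⇒ 3j(4 7 7; 1 1 -2)² = 4107/646646, sgn -1
4πI² = N·(3j₀)²·(3jₘ)² = 269460270/2133423721
I = +1·√(0.126304/4π) = 0.10025450

0.100255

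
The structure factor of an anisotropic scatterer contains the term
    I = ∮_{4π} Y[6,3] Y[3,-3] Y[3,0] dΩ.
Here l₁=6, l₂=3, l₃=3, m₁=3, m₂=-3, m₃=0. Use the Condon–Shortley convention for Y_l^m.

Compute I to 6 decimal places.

Checks pass: Σm=0; 12 even; l₃=3∈[3,9].
(2·6+1)(2·3+1)(2·3+1) = 637
Δ: 6! 6! 0! / 13! → 1/12012
sum: t=3:−1/1296 = -1/1296
3j²(6 3 3; 0 0 0) = Δ·Π!·Σ² = 100/3003  (sign +1)
sum: t=0:+1/25920 = 1/25920
3j²(6 3 3; 3 -3 0) = Δ·Π!·Σ² = 1/143  (sign -1)
combine: 4πI² = 637·100/3003·1/143 = 700/4719
take √, sign -1: I = -0.10864734

-0.108647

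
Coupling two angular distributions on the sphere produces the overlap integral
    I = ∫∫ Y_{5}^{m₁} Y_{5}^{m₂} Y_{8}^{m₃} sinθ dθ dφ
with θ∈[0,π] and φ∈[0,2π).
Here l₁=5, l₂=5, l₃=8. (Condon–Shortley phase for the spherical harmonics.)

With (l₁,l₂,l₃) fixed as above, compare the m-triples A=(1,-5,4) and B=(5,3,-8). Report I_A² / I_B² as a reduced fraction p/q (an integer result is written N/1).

Same 5,5,8: normalisation and zero-m 3j drop out of the ratio.
A: Δ: 2! 8! 8! / 19! → 1/37413090; sum: t=0:+1/46448640 = 1/46448640; 3j²(5 5 8; 1 -5 4) = Δ·Π!·Σ² = 75/8398  (sign +1)
B: Δ: 2! 8! 8! / 19! → 1/37413090; sum: t=0:+1/3251404800 = 1/3251404800; 3j²(5 5 8; 5 3 -8) = Δ·Π!·Σ² = 5/323  (sign +1)
I_A²/I_B² = (75/8398)/(5/323) = 15/26

15/26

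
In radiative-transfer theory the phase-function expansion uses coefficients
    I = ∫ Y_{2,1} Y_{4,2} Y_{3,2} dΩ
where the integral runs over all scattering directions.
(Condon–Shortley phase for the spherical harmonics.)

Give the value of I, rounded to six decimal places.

0.000000

m-sum = 1 + 2 + 2 = 5 ≠ 0 ⇒ I = 0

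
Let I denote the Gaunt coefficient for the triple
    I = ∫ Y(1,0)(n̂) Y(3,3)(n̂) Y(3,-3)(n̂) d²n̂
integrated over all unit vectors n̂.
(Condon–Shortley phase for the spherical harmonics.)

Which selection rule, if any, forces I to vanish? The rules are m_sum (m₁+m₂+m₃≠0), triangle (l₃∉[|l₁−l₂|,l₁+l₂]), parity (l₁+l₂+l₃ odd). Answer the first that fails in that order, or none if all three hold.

parity

Σmᵢ = 0  ✓
l₃∈[|l₁−l₂|,l₁+l₂]=[2,4], have l₃=3  ✓
Σlᵢ = 7 ⇒ odd  ✗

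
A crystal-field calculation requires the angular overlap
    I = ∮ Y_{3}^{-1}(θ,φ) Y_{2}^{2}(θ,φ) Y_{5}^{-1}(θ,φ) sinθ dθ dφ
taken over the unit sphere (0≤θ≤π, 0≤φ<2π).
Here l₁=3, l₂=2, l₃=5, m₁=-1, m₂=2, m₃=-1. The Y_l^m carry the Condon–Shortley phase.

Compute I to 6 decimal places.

m-sum 0 ✓  L=10 even ✓  1≤5≤5 ✓
Π(2lᵢ+1) = 7×5×11 = 385
triangle coeff Δ(3,2,5) = 1/2310
Σ_t [0,0]: t=0:+1/144 = 1/144
(3j)²=10/231 [(3 2 5; 0 0 0)], sign=-1
Σ_t [0,0]: t=0:+1/1152 = 1/1152
(3j)²=1/154 [(3 2 5; -1 2 -1)], sign=+1
⇒ 4πI² = 25/231
I = (-1)√(25/231/(4π)) = -0.09280237

-0.092802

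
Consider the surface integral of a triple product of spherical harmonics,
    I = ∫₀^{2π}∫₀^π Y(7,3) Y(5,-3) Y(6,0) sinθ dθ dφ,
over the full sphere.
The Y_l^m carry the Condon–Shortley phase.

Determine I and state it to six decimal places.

0.130140

Rules hold: Σm=0, L=18 even, 2≤6≤12.
N = 15·11·13 = 2145
Δ = 6!·8!·4!/19! = 1/174594420
Racah Σ t=1..5: t=1:−1/4147200 t=2:+1/207360 t=3:−1/82944 t=4:+1/207360 t=5:−1/4147200 = -1/345600
⇒ 3j(7 5 6; 0 0 0)² = 420/46189, sgn -1
Racah Σ t=0..2: t=0:+1/1658880 t=1:−1/518400 t=2:+1/1658880 = -1/1382400
⇒ 3j(7 5 6; 3 -3 0)² = 504/46189, sgn -1
4πI² = N·(3j₀)²·(3jₘ)² = 3175200/14919047
I = +1·√(0.212829/4π) = 0.13013978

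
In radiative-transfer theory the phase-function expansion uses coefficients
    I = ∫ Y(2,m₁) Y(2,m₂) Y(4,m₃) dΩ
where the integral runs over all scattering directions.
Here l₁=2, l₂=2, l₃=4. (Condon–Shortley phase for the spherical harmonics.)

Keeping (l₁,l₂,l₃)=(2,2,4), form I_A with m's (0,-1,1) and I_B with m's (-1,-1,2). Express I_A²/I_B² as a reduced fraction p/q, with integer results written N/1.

l's match ⇒ only the (l;m) 3-j factors differ between A and B.
A: triangle coeff Δ(2,2,4) = 1/630; Σ_t [0,0]: t=0:+1/24 = 1/24; (3j)²=1/21 [(2 2 4; 0 -1 1)], sign=-1
B: triangle coeff Δ(2,2,4) = 1/630; Σ_t [0,0]: t=0:+1/36 = 1/36; (3j)²=4/63 [(2 2 4; -1 -1 2)], sign=+1
I_A²/I_B² = (1/21)/(4/63) = 3/4

3/4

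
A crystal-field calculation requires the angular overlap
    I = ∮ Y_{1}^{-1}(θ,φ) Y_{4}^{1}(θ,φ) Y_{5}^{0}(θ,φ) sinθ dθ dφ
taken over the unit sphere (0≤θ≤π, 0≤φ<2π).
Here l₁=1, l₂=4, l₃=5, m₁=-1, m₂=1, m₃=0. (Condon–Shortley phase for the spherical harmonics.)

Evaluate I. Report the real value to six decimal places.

0.155288

m-sum 0 ✓  L=10 even ✓  3≤5≤5 ✓
Π(2lᵢ+1) = 3×9×11 = 297
triangle coeff Δ(1,4,5) = 1/495
Σ_t [0,0]: t=0:+1/576 = 1/576
(3j)²=5/99 [(1 4 5; 0 0 0)], sign=-1
Σ_t [0,0]: t=0:+1/1440 = 1/1440
(3j)²=2/99 [(1 4 5; -1 1 0)], sign=-1
⇒ 4πI² = 10/33
I = (+1)√(10/33/(4π)) = 0.15528807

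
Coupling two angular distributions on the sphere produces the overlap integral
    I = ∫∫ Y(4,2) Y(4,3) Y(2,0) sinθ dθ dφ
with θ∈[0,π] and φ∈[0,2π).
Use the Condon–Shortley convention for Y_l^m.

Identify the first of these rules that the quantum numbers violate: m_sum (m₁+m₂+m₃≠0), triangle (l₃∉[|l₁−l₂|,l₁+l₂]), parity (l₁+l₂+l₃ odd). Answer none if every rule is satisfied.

m_sum

Σmᵢ = 5  ✗
l₃∈[|l₁−l₂|,l₁+l₂]=[0,8], have l₃=2
Σlᵢ = 10 ⇒ even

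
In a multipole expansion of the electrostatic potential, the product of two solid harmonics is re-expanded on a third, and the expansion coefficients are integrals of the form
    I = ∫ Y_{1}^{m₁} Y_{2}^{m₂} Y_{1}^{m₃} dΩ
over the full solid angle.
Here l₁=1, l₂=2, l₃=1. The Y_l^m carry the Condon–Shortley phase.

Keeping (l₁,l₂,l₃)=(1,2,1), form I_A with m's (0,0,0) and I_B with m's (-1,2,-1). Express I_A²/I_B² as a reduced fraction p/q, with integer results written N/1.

2/3

Same 1,2,1: normalisation and zero-m 3j drop out of the ratio.
A: Δ: 2! 0! 2! / 5! → 1/30; sum: t=1:−1/1 = -1/1; 3j²(1 2 1; 0 0 0) = Δ·Π!·Σ² = 2/15  (sign +1)
B: Δ: 2! 0! 2! / 5! → 1/30; sum: t=2:+1/4 = 1/4; 3j²(1 2 1; -1 2 -1) = Δ·Π!·Σ² = 1/5  (sign +1)
I_A²/I_B² = (2/15)/(1/5) = 2/3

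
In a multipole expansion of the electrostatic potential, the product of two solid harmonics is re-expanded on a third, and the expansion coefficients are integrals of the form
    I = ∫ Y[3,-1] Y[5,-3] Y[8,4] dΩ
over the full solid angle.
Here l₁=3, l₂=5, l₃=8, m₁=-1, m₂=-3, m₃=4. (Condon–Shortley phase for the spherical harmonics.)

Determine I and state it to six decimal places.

0.228801

m-sum 0 ✓  L=16 even ✓  2≤8≤8 ✓
Π(2lᵢ+1) = 7×11×17 = 1309
triangle coeff Δ(3,5,8) = 1/136136
Σ_t [0,0]: t=0:+1/518400 = 1/518400
(3j)²=56/2431 [(3 5 8; 0 0 0)], sign=+1
Σ_t [0,0]: t=0:+1/3870720 = 1/3870720
(3j)²=135/6188 [(3 5 8; -1 -3 4)], sign=+1
⇒ 4πI² = 1890/2873
I = (+1)√(1890/2873/(4π)) = 0.22880113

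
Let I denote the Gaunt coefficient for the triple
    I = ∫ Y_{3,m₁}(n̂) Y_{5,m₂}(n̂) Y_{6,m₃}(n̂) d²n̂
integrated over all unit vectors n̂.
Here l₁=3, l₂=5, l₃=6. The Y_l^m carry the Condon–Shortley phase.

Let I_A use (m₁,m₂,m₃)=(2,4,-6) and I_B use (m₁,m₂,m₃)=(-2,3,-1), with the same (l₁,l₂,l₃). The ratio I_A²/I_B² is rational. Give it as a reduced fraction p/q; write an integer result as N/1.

Same 3,5,6: normalisation and zero-m 3j drop out of the ratio.
A: Δ: 2! 4! 8! / 15! → 1/675675; sum: t=1:−1/967680 = -1/967680; 3j²(3 5 6; 2 4 -6) = Δ·Π!·Σ² = 3/91  (sign -1)
B: Δ: 2! 4! 8! / 15! → 1/675675; sum: t=1:−1/120960 t=2:+1/17280 = 1/20160; 3j²(3 5 6; -2 3 -1) = Δ·Π!·Σ² = 64/3003  (sign -1)
I_A²/I_B² = (3/91)/(64/3003) = 99/64

99/64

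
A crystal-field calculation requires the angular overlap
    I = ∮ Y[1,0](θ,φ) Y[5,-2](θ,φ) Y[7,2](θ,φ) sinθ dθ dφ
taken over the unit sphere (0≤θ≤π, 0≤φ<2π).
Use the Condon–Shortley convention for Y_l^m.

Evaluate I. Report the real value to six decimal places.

triangle: need 4≤l₃≤6, have 7; I=0

0.000000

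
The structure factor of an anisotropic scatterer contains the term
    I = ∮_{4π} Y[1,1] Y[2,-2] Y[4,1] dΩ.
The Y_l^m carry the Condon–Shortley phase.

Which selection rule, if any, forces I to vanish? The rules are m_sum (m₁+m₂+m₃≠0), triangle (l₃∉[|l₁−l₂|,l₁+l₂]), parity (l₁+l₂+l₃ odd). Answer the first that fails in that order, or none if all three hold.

triangle

Σmᵢ = 0  ✓
l₃∈[|l₁−l₂|,l₁+l₂]=[1,3], have l₃=4  ✗
Σlᵢ = 7 ⇒ odd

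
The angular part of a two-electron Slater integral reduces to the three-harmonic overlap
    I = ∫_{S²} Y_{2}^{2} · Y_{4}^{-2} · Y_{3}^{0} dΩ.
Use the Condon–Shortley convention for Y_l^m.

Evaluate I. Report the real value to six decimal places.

l₁+l₂+l₃=9 is odd: 3j(l;000)=0 ⇒ I=0

0.000000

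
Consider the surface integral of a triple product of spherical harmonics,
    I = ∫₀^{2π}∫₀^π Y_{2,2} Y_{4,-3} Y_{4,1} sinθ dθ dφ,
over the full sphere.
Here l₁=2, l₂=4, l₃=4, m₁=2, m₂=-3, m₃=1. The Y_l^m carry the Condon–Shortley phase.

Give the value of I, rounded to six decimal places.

Checks pass: Σm=0; 10 even; l₃=4∈[2,6].
(2·2+1)(2·4+1)(2·4+1) = 405
Δ: 2! 2! 6! / 11! → 1/13860
sum: t=0:+1/192 t=1:−1/36 t=2:+1/192 = -5/288
3j²(2 4 4; 0 0 0) = Δ·Π!·Σ² = 20/693  (sign -1)
sum: t=0:+1/480 = 1/480
3j²(2 4 4; 2 -3 1) = Δ·Π!·Σ² = 3/110  (sign -1)
combine: 4πI² = 405·20/693·3/110 = 270/847
take √, sign +1: I = 0.15927046

0.159270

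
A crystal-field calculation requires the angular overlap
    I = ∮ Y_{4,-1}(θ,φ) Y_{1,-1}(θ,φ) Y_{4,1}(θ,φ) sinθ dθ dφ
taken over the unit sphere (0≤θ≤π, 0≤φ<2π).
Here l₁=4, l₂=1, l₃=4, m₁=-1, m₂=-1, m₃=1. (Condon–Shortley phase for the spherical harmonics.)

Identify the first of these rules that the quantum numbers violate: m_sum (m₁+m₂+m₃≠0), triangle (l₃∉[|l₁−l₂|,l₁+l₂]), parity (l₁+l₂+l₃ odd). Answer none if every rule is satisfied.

Σmᵢ = -1  ✗
l₃∈[|l₁−l₂|,l₁+l₂]=[3,5], have l₃=4
Σlᵢ = 9 ⇒ odd

m_sum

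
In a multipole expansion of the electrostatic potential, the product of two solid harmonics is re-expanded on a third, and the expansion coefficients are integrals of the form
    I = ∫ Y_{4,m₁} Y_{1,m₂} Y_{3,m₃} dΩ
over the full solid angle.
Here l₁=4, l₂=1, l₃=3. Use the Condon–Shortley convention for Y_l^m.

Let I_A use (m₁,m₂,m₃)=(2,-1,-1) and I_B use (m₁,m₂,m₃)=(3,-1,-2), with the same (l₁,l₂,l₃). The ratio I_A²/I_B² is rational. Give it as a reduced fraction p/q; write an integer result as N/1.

Shared (l₁,l₂,l₃)=(4,1,3): N and (l;000)² cancel in I_A²/I_B².
A: Δ = 2!·6!·0!/9! = 1/252; Racah Σ t=0..0: t=0:+1/96 = 1/96; ⇒ 3j(4 1 3; 2 -1 -1)² = 5/84, sgn +1
B: Δ = 2!·6!·0!/9! = 1/252; Racah Σ t=0..0: t=0:+1/240 = 1/240; ⇒ 3j(4 1 3; 3 -1 -2)² = 1/12, sgn -1
I_A²/I_B² = (5/84)/(1/12) = 5/7

5/7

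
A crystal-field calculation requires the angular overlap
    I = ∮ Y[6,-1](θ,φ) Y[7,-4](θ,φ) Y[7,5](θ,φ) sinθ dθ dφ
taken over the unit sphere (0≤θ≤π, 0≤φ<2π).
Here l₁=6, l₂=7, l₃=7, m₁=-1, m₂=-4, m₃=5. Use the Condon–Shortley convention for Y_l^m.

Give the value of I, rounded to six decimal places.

m-sum 0 ✓  L=20 even ✓  1≤7≤13 ✓
Π(2lᵢ+1) = 13×15×15 = 2925
triangle coeff Δ(6,7,7) = 1/2444321880
Σ_t [0,6]: t=0:+1/2612736000 t=1:−1/20736000 t=2:+1/1658880 t=3:−1/746496 t=4:+1/1658880 t=5:−1/20736000 t=6:+1/2612736000 = -1/4354560
(3j)²=1000/138567 [(6 7 7; 0 0 0)], sign=+1
Σ_t [1,3]: t=1:−1/124416000 t=2:+1/29030400 t=3:−1/69672960 = 1/82944000
(3j)²=693/83980 [(6 7 7; -1 -4 5)], sign=+1
⇒ 4πI² = 236250/1356277
I = (+1)√(236250/1356277/(4π)) = 0.11773532

0.117735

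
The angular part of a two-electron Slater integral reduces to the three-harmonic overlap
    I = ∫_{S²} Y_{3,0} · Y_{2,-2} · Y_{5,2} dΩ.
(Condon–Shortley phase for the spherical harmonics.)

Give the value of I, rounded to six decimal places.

0.141758

Checks pass: Σm=0; 10 even; l₃=5∈[1,5].
(2·3+1)(2·2+1)(2·5+1) = 385
Δ: 0! 6! 4! / 11! → 1/2310
sum: t=0:+1/144 = 1/144
3j²(3 2 5; 0 0 0) = Δ·Π!·Σ² = 10/231  (sign -1)
sum: t=0:+1/864 = 1/864
3j²(3 2 5; 0 -2 2) = Δ·Π!·Σ² = 1/66  (sign -1)
combine: 4πI² = 385·10/231·1/66 = 25/99
take √, sign +1: I = 0.14175797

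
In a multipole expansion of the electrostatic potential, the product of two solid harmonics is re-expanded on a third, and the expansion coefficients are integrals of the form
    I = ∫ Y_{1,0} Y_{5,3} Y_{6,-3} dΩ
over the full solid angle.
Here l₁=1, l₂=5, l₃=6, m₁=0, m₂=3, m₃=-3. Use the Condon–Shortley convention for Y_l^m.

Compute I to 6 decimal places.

Checks pass: Σm=0; 12 even; l₃=6∈[4,6].
(2·1+1)(2·5+1)(2·6+1) = 429
Δ: 0! 2! 10! / 13! → 1/858
sum: t=0:+1/14400 = 1/14400
3j²(1 5 6; 0 0 0) = Δ·Π!·Σ² = 6/143  (sign +1)
sum: t=0:+1/80640 = 1/80640
3j²(1 5 6; 0 3 -3) = Δ·Π!·Σ² = 9/286  (sign -1)
combine: 4πI² = 429·6/143·9/286 = 81/143
take √, sign -1: I = -0.21230956

-0.212310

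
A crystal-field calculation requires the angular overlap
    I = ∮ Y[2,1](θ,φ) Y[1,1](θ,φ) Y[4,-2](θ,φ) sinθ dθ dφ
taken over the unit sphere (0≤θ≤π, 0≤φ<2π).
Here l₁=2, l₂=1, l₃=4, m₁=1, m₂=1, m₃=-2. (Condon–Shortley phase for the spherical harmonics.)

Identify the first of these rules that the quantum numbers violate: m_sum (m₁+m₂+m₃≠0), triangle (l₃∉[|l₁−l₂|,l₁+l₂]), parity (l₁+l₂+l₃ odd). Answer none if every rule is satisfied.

azimuthal sum: 1 + 1 − 2 = 0  ✓
1 ≤ 4 ≤ 3 (triangle on l)  ✗
L = 2 + 1 + 4 = 7 (odd)

triangle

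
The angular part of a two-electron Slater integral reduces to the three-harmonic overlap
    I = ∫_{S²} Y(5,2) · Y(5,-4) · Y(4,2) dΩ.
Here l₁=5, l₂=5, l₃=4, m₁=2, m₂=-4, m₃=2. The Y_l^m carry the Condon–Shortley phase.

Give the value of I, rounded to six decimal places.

0.118854

Rules hold: Σm=0, L=14 even, 0≤4≤10.
N = 11·11·9 = 1089
Δ = 6!·4!·4!/15! = 1/3153150
Racah Σ t=1..5: t=1:−1/69120 t=2:+1/1728 t=3:−1/576 t=4:+1/1728 t=5:−1/69120 = -7/11520
⇒ 3j(5 5 4; 0 0 0)² = 2/143, sgn -1
Racah Σ t=0..1: t=0:+1/25920 t=1:−1/11520 = -1/20736
⇒ 3j(5 5 4; 2 -4 2)² = 5/429, sgn -1
4πI² = N·(3j₀)²·(3jₘ)² = 30/169
I = +1·√(0.177515/4π) = 0.11885360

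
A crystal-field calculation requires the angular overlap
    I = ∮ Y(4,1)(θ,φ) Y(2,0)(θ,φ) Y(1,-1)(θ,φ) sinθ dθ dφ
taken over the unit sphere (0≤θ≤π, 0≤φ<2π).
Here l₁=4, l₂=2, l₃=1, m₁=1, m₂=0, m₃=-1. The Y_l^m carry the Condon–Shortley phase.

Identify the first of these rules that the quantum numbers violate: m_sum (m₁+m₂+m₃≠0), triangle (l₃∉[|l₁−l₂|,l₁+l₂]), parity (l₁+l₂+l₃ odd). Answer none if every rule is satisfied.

azimuthal sum: 1 + 0 − 1 = 0  ✓
2 ≤ 1 ≤ 6 (triangle on l)  ✗
L = 4 + 2 + 1 = 7 (odd)

triangle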